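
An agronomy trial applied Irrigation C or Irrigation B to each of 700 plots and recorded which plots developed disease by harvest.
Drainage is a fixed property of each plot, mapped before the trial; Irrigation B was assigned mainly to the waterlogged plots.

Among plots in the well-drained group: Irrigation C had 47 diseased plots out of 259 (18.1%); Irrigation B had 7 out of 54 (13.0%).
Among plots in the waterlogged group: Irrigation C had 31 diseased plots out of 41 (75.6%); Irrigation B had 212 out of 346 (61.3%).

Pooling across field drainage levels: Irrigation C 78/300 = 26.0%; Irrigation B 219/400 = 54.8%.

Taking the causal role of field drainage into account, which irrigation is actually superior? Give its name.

Within every field drainage level Irrigation B has the lower rate, yet pooled Irrigation C does — Simpson's reversal.
Here field drainage is a common cause — it drives both which irrigation a case falls under and the outcome. The crude comparison mixes populations; the stratum-specific rates are the causally relevant ones.
Within each level — well-drained: 18.1% vs 13.0%; waterlogged: 75.6% vs 61.3% — Irrigation B is lower every time.

Irrigation B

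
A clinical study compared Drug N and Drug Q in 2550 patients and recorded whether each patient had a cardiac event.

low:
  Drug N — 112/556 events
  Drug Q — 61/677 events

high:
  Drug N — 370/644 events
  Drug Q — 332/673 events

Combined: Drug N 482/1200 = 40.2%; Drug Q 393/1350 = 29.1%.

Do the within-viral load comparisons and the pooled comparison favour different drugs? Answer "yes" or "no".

Within each viral load level (low 20.1% vs 9.0%; high 57.5% vs 49.3%), Drug Q has the lower rate every time. Pooled: 40.2% vs 29.1% — Drug Q has the lower rate overall. They agree.

no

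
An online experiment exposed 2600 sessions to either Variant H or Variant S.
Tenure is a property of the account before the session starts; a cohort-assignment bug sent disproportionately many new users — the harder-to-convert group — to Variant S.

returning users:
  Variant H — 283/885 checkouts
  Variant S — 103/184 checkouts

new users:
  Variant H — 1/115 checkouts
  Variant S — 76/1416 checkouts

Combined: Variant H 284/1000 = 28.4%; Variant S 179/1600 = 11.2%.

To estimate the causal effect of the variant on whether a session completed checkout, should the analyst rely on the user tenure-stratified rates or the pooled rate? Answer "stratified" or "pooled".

stratified

The user tenure-specific comparison favours Variant S throughout, but the pooled figures favour Variant H. The question is whether to condition on user tenure.
The imbalance in user tenure arose from how sessions were allocated, not from anything the variant did; and user tenure independently affects the outcome. The pooled gap is confounded — condition on user tenure.
Within each level — returning users: 32.0% vs 56.0%; new users: 0.9% vs 5.4% — Variant S is higher every time.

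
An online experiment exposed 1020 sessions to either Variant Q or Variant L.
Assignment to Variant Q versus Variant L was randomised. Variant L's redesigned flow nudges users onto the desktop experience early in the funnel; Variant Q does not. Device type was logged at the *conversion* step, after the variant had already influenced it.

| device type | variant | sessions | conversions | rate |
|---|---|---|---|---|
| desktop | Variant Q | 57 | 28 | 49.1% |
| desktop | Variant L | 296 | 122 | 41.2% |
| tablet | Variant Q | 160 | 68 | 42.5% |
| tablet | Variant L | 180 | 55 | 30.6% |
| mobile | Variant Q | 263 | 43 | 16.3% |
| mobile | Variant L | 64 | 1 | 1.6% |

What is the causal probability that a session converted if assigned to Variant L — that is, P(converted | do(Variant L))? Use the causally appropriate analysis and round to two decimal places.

The distribution of device type is itself part of what the variant does — it is an intermediate outcome. Holding it fixed would remove that part of the effect; the total effect is the pooled difference.
So P(outcome | do(Variant L)) is just the pooled rate for Variant L: 178/540 = 0.330.

0.33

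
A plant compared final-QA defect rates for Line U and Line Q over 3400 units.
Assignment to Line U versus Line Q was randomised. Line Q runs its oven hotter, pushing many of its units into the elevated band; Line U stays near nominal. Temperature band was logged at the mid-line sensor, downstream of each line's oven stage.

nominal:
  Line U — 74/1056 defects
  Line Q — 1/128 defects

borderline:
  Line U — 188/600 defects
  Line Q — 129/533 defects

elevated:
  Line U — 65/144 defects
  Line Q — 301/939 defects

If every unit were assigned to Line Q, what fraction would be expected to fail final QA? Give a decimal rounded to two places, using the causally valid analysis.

In-process temperature band is recorded after the line and is itself shifted by it — it sits on the causal path from line to outcome. Conditioning on a mediator would strip out part of the effect we want; the pooled comparison gives the total causal effect.
So P(outcome | do(Line Q)) is just the pooled rate for Line Q: 431/1600 = 0.269.

0.27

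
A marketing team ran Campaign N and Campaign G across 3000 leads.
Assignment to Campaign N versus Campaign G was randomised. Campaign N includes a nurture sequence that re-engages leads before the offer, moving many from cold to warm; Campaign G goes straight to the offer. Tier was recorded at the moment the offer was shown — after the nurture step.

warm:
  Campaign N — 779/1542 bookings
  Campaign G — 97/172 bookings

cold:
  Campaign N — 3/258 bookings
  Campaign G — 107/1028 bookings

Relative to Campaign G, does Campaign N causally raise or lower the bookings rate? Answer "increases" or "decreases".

increases

Engagement tier here is a post-treatment variable shaped by the campaign; conditioning on it would introduce bias rather than remove it. The overall comparison is the causal one.
Pooled: Campaign N 43.4% vs Campaign G 17.0%; Campaign N is higher overall.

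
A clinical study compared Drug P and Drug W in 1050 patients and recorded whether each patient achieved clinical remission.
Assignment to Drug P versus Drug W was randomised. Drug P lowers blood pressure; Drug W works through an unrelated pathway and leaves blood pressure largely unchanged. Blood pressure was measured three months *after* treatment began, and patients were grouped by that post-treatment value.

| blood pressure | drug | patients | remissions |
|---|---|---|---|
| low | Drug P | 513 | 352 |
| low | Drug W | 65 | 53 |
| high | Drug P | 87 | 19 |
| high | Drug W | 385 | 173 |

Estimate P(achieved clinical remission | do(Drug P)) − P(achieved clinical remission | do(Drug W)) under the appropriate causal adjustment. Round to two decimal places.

+0.12

Blood pressure here is a post-treatment variable shaped by the drug; conditioning on it would introduce bias rather than remove it. The overall comparison is the causal one.
The causal difference is the pooled difference: 0.618 − 0.502 = +0.116.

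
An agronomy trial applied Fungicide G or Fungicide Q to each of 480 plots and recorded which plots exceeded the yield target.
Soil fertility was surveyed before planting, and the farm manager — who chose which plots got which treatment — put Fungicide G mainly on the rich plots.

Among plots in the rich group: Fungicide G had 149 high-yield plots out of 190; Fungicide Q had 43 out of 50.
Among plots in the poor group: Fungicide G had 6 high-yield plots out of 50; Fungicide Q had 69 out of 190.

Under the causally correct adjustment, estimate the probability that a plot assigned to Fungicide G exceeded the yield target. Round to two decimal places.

0.45

Fungicide Q is higher inside every soil fertility stratum but Fungicide G is higher in aggregate. Whether to stratify depends on how soil fertility relates to the fungicide.
The imbalance in soil fertility arose from how plots were allocated, not from anything the fungicide did; and soil fertility independently affects the outcome. The pooled gap is confounded — condition on soil fertility.
Standardising Fungicide G to the population soil fertility mix: 0.500·149/190 + 0.500·6/50 = 0.452.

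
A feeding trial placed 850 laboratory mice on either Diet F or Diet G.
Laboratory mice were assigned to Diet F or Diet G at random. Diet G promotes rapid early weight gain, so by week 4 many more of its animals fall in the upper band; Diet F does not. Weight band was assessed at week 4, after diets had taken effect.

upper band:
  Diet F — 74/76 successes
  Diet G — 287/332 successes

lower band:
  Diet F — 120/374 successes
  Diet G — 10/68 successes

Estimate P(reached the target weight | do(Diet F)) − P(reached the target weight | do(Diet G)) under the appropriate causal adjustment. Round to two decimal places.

-0.31

Diet F is higher inside every week-4 weight band stratum but Diet G is higher in aggregate. Whether to stratify depends on how week-4 weight band relates to the diet.
The distribution of week-4 weight band is itself part of what the diet does — it is an intermediate outcome. Holding it fixed would remove that part of the effect; the total effect is the pooled difference.
The causal difference is the pooled difference: 0.431 − 0.743 = -0.311.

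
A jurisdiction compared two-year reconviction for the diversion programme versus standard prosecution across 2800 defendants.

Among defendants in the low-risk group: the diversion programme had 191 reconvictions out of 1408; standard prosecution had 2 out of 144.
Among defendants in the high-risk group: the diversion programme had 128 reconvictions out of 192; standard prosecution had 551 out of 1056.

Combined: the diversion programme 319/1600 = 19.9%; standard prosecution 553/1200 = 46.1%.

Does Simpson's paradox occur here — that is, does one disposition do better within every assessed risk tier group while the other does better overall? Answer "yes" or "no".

yes

Within each assessed risk tier level (low-risk 13.6% vs 1.4%; high-risk 66.7% vs 52.2%), standard prosecution has the lower rate every time. Pooled: 19.9% vs 46.1% — the diversion programme has the lower rate overall. The two comparisons disagree.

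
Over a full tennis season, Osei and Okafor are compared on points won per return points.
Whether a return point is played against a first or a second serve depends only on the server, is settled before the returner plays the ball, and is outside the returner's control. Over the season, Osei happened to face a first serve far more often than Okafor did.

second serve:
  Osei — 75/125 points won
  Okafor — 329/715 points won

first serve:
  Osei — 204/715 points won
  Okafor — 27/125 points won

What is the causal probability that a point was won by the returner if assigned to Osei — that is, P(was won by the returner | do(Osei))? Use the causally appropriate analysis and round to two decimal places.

Here serve type is a common cause — it drives both which player a case falls under and the outcome. The crude comparison mixes populations; the stratum-specific rates are the causally relevant ones.
Standardising Osei to the population serve type mix: 0.500·75/125 + 0.500·204/715 = 0.443.

0.44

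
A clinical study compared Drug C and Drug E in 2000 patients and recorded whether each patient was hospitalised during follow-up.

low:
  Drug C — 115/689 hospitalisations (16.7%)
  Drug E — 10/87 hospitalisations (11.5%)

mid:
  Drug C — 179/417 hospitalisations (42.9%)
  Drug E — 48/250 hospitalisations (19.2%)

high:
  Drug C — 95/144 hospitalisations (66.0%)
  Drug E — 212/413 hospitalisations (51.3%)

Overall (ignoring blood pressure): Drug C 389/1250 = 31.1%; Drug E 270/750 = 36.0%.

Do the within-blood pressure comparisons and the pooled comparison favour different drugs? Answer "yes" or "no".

Within each blood pressure level (low 16.7% vs 11.5%; mid 42.9% vs 19.2%; high 66.0% vs 51.3%), Drug E has the lower rate every time. Pooled: 31.1% vs 36.0% — Drug C has the lower rate overall. The two comparisons disagree.

yes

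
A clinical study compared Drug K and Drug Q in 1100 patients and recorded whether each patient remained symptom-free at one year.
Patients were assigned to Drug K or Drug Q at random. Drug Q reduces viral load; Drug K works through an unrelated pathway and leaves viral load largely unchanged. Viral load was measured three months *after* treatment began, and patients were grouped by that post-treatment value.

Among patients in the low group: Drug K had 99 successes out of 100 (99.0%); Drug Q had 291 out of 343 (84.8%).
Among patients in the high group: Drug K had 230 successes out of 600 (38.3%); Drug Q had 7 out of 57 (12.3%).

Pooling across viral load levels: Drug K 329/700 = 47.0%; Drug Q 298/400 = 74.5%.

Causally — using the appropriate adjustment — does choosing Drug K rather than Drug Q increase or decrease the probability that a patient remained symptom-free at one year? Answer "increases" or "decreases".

decreases

Viral load is recorded after the drug and is itself shifted by it — it sits on the causal path from drug to outcome. Conditioning on a mediator would strip out part of the effect we want; the pooled comparison gives the total causal effect.
Pooled: Drug K 47.0% vs Drug Q 74.5%; Drug Q is higher overall.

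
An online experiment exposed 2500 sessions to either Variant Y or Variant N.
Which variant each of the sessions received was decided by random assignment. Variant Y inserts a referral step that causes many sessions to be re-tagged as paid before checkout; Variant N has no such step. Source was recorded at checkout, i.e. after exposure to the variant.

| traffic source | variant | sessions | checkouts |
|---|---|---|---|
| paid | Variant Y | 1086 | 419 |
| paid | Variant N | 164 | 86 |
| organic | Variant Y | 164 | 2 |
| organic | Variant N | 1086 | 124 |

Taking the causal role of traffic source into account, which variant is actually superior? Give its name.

Within every traffic source level Variant N has the higher rate, yet pooled Variant Y does — Simpson's reversal.
Because the variant influences traffic source, traffic source is a post-treatment mediator, not a confounder. Stratifying on it would bias the estimate; the causal effect is the crude pooled difference.
Pooled: Variant Y 33.7% vs Variant N 16.8%; Variant Y is higher overall.

Variant Y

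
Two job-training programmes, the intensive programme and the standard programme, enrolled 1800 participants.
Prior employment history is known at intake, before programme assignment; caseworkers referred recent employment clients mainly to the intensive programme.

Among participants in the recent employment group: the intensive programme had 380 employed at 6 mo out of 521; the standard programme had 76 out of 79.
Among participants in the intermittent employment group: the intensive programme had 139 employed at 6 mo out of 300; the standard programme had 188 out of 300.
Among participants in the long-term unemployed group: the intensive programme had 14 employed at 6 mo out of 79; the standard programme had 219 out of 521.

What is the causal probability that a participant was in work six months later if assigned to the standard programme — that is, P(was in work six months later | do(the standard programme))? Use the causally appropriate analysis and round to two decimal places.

The stratified and pooled comparisons disagree (the standard programme wins within each prior employment history; the intensive programme wins overall), so the answer turns on the causal role of prior employment history.
Since prior employment history is a pre-existing factor (not a product of the programme) and it affects the outcome on its own, it is a confounder. The stratified rates, not the pooled rate, identify the causal effect.
Standardising the standard programme to the population prior employment history mix: 0.333·76/79 + 0.333·188/300 + 0.333·219/521 = 0.670.

0.67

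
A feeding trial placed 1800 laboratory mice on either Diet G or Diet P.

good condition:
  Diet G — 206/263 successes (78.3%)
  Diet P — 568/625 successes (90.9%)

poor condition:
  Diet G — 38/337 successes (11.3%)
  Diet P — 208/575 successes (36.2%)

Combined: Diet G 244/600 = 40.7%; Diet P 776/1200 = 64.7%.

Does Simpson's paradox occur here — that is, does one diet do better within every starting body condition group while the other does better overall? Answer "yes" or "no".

Within each starting body condition level (good condition 78.3% vs 90.9%; poor condition 11.3% vs 36.2%), Diet P has the higher rate every time. Pooled: 40.7% vs 64.7% — Diet P has the higher rate overall. They agree.

no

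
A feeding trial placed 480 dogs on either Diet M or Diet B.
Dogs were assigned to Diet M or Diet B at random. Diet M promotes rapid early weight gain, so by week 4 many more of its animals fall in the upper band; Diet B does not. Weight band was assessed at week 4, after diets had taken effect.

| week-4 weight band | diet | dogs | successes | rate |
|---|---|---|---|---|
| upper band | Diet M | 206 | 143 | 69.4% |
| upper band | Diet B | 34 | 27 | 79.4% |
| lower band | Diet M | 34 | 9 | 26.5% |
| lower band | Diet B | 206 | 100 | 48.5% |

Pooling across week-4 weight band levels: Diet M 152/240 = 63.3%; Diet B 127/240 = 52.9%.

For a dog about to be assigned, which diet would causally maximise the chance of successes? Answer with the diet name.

Diet M

Within every week-4 weight band level Diet B has the higher rate, yet pooled Diet M does — Simpson's reversal.
Week-4 weight band here is a post-treatment variable shaped by the diet; conditioning on it would introduce bias rather than remove it. The overall comparison is the causal one.
Pooled: Diet M 63.3% vs Diet B 52.9%; Diet M is higher overall.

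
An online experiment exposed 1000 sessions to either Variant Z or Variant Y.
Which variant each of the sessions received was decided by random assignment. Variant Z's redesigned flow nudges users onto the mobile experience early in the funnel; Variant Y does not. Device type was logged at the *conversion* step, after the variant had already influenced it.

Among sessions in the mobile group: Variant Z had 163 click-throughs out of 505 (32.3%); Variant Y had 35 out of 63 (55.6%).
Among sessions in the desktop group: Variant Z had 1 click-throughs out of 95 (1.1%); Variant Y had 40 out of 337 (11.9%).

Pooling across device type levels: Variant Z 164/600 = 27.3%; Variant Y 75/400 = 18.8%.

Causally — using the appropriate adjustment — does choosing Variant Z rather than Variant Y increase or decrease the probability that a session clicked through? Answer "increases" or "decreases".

The device type-specific comparison favours Variant Y throughout, but the pooled figures favour Variant Z. The question is whether to condition on device type.
Device type is recorded after the variant and is itself shifted by it — it sits on the causal path from variant to outcome. Conditioning on a mediator would strip out part of the effect we want; the pooled comparison gives the total causal effect.
Pooled: Variant Z 27.3% vs Variant Y 18.8%; Variant Z is higher overall.

increases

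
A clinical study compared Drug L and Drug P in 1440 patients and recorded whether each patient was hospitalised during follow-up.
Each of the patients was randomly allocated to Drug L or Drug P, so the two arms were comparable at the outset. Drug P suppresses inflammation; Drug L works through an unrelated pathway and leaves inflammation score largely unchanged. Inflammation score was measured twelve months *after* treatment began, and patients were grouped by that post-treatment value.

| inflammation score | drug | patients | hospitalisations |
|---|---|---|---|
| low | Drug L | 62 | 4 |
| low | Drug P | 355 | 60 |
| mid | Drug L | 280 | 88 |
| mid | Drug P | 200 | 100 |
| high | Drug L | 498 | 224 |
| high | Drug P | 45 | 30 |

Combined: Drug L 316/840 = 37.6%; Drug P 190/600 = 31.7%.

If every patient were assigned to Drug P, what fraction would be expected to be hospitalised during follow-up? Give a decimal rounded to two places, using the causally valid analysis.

0.32

Within every inflammation score level Drug L has the lower rate, yet pooled Drug P does — Simpson's reversal.
Inflammation score here is a post-treatment variable shaped by the drug; conditioning on it would introduce bias rather than remove it. The overall comparison is the causal one.
So P(outcome | do(Drug P)) is just the pooled rate for Drug P: 190/600 = 0.317.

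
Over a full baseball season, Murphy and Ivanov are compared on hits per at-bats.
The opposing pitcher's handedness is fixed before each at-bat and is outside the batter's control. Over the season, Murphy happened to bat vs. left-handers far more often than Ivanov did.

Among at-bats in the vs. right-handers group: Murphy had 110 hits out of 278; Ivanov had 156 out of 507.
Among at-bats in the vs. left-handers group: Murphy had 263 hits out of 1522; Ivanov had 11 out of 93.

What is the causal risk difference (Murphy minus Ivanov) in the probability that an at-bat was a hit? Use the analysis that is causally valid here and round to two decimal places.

+0.07

Within every pitcher handedness level Murphy has the higher rate, yet pooled Ivanov does — Simpson's reversal.
Pitcher handedness satisfies the back-door criterion: it is not a descendant of the player, and it blocks the spurious path from player to outcome. Adjusting for it (i.e., using the within-pitcher handedness rates) gives the causal effect.
Adjusting over the population distribution of pitcher handedness: 0.327·(0.396−0.308) + 0.673·(0.173−0.118) = +0.065.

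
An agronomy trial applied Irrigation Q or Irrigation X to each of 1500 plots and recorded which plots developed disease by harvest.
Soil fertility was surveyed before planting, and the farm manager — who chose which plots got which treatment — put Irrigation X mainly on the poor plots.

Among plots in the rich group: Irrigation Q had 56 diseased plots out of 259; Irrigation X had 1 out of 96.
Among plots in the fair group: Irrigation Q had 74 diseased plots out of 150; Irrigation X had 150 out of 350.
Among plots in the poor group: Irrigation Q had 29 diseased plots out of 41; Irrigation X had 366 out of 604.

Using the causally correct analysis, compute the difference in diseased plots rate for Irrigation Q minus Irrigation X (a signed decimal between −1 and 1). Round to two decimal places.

+0.11

Within every soil fertility level Irrigation X has the lower rate, yet pooled Irrigation Q does — Simpson's reversal.
Soil fertility differs across irrigations for reasons unrelated to any effect of the irrigation itself, and it separately predicts the outcome — a classic confounder. We must compare within soil fertility levels.
Adjusting over the population distribution of soil fertility: 0.237·(0.216−0.010) + 0.333·(0.493−0.429) + 0.430·(0.707−0.606) = +0.114.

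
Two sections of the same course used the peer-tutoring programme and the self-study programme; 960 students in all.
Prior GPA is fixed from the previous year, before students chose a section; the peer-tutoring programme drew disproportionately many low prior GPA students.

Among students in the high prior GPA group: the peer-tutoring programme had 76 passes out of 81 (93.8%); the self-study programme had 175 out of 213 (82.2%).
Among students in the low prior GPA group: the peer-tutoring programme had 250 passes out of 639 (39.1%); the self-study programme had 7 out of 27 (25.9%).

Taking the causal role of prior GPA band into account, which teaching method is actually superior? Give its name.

the peer-tutoring programme

The prior GPA band-specific comparison favours the peer-tutoring programme throughout, but the pooled figures favour the self-study programme. The question is whether to condition on prior GPA band.
Since prior GPA band is a pre-existing factor (not a product of the teaching method) and it affects the outcome on its own, it is a confounder. The stratified rates, not the pooled rate, identify the causal effect.
Within each level — high prior GPA: 93.8% vs 82.2%; low prior GPA: 39.1% vs 25.9% — the peer-tutoring programme is higher every time.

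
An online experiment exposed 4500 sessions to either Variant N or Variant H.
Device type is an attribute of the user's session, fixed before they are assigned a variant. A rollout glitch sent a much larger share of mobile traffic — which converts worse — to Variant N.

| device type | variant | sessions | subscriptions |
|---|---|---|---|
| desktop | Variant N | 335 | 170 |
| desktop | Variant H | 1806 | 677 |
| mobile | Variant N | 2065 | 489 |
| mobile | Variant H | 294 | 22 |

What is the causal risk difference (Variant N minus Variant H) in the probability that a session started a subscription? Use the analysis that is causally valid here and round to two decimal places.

Nothing the variant does changes device type; the imbalance is an allocation artefact. With device type also predicting the outcome, the pooled figure is confounded, and the within-stratum comparison is the causal one.
Adjusting over the population distribution of device type: 0.476·(0.507−0.375) + 0.524·(0.237−0.075) = +0.148.

+0.15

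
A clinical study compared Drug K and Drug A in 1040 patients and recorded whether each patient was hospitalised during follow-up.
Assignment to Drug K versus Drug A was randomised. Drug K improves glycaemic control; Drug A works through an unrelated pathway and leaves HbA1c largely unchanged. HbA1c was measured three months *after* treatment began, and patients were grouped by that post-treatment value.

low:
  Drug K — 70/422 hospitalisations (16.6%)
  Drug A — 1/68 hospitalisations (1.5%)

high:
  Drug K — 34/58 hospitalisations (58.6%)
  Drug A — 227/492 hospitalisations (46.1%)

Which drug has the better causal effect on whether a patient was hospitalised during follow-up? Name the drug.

The HbA1c-specific comparison favours Drug A throughout, but the pooled figures favour Drug K. The question is whether to condition on HbA1c.
HbA1c is downstream of the drug. One should not condition on a consequence of treatment, so the overall rates are the right comparison.
Pooled: Drug K 21.7% vs Drug A 40.7%; Drug K is lower overall.

Drug K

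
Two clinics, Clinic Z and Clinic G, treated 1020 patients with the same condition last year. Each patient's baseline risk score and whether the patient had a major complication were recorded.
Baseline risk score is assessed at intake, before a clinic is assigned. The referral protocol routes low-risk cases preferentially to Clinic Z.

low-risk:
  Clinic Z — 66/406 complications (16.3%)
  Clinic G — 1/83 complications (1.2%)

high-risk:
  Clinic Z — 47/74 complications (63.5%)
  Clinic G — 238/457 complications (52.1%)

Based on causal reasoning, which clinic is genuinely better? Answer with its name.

Clinic G

The imbalance in baseline risk score arose from how patients were allocated, not from anything the clinic did; and baseline risk score independently affects the outcome. The pooled gap is confounded — condition on baseline risk score.
Within each level — low-risk: 16.3% vs 1.2%; high-risk: 63.5% vs 52.1% — Clinic G is lower every time.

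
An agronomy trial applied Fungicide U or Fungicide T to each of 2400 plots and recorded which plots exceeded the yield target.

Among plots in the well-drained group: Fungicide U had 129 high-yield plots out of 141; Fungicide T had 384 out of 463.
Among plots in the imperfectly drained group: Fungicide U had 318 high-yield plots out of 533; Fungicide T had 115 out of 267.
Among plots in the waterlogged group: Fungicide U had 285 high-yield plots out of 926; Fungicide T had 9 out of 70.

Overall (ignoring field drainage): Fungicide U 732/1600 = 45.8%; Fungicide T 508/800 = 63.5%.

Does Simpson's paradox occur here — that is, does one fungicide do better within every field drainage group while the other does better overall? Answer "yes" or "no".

Within each field drainage level (well-drained 91.5% vs 82.9%; imperfectly drained 59.7% vs 43.1%; waterlogged 30.8% vs 12.9%), Fungicide U has the higher rate every time. Pooled: 45.8% vs 63.5% — Fungicide T has the higher rate overall. The two comparisons disagree.

yes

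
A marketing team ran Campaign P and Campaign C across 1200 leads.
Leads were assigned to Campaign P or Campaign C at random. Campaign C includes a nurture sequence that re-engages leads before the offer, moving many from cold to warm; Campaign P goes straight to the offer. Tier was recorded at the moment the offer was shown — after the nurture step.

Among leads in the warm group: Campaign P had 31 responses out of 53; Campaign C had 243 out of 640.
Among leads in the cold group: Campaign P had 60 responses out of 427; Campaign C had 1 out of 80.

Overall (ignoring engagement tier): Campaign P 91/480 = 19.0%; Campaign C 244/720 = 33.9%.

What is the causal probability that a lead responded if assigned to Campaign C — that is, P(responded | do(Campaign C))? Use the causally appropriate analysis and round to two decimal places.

Because the campaign influences engagement tier, engagement tier is a post-treatment mediator, not a confounder. Stratifying on it would bias the estimate; the causal effect is the crude pooled difference.
So P(outcome | do(Campaign C)) is just the pooled rate for Campaign C: 244/720 = 0.339.

0.34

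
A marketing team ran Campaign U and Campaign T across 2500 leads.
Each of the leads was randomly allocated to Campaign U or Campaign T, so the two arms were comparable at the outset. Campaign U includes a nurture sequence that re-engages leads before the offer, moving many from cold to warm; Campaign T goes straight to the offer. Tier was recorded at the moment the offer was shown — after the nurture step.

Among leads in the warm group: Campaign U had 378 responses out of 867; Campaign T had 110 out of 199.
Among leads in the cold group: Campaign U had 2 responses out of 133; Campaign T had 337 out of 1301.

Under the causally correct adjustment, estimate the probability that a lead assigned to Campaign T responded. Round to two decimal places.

Engagement tier is recorded after the campaign and is itself shifted by it — it sits on the causal path from campaign to outcome. Conditioning on a mediator would strip out part of the effect we want; the pooled comparison gives the total causal effect.
So P(outcome | do(Campaign T)) is just the pooled rate for Campaign T: 447/1500 = 0.298.

0.30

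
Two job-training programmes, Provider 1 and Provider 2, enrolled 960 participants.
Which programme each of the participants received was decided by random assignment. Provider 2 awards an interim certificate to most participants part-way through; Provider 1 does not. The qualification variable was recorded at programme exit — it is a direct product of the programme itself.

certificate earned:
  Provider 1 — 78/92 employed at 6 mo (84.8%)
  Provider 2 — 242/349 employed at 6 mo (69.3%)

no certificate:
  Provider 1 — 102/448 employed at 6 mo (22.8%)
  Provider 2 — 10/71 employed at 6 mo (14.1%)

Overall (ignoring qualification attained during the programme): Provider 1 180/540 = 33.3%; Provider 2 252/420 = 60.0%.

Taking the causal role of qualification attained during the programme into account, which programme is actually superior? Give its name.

Provider 2

Qualification attained during the programme is recorded after the programme and is itself shifted by it — it sits on the causal path from programme to outcome. Conditioning on a mediator would strip out part of the effect we want; the pooled comparison gives the total causal effect.
Pooled: Provider 1 33.3% vs Provider 2 60.0%; Provider 2 is higher overall.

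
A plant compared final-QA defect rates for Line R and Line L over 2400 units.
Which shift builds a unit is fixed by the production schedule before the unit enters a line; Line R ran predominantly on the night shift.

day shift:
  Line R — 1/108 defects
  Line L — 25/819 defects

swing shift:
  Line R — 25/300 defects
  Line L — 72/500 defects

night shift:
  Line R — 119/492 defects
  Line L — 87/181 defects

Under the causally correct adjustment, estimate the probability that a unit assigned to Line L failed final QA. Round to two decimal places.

Within every shift level Line R has the lower rate, yet pooled Line L does — Simpson's reversal.
The imbalance in shift arose from how units were allocated, not from anything the line did; and shift independently affects the outcome. The pooled gap is confounded — condition on shift.
Standardising Line L to the population shift mix: 0.386·25/819 + 0.333·72/500 + 0.280·87/181 = 0.195.

0.19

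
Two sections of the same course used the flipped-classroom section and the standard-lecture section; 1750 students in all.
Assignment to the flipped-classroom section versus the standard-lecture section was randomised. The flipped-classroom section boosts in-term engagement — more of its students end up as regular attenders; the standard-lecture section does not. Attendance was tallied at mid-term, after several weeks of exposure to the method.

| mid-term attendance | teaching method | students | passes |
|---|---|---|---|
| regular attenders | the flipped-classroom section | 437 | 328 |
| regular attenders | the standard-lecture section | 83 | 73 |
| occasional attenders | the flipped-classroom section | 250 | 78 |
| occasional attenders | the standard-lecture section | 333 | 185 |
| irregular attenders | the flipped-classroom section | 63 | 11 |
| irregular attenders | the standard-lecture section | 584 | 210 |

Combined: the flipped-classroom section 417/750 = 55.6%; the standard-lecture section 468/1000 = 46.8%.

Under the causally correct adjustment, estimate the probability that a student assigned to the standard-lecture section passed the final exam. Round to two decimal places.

Mid-term attendance is recorded after the teaching method and is itself shifted by it — it sits on the causal path from teaching method to outcome. Conditioning on a mediator would strip out part of the effect we want; the pooled comparison gives the total causal effect.
So P(outcome | do(the standard-lecture section)) is just the pooled rate for the standard-lecture section: 468/1000 = 0.468.

0.47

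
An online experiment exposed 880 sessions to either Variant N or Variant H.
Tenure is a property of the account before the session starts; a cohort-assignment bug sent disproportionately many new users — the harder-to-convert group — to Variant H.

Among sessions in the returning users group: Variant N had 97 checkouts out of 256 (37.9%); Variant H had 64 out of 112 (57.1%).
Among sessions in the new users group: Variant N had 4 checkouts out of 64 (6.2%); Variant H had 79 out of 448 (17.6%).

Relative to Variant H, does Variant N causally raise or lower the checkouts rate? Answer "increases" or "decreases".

decreases

User tenure differs across variants for reasons unrelated to any effect of the variant itself, and it separately predicts the outcome — a classic confounder. We must compare within user tenure levels.
Within each level — returning users: 37.9% vs 57.1%; new users: 6.2% vs 17.6% — Variant H is higher every time.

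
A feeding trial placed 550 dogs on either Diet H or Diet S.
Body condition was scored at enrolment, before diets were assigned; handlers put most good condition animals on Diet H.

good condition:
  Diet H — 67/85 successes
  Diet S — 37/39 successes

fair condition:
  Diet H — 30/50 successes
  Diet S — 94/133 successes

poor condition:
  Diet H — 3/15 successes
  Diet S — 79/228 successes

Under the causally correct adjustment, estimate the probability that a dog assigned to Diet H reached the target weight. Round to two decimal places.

Starting body condition is set before the diet has any effect — it is not caused by the diet — and it independently drives the outcome. That makes it a confounder, so the causal comparison is within starting body condition levels.
Standardising Diet H to the population starting body condition mix: 0.225·67/85 + 0.333·30/50 + 0.442·3/15 = 0.466.

0.47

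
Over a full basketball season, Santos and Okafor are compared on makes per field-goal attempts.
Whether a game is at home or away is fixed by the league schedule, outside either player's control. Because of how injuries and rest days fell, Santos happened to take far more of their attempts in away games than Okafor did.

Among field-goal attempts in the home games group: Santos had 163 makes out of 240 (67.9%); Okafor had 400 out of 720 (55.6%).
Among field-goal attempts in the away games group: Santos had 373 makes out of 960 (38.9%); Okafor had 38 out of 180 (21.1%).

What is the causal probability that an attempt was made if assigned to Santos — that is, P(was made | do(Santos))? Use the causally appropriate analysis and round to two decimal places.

The stratified and pooled comparisons disagree (Santos wins within each game venue; Okafor wins overall), so the answer turns on the causal role of game venue.
Here game venue is a common cause — it drives both which player a case falls under and the outcome. The crude comparison mixes populations; the stratum-specific rates are the causally relevant ones.
Standardising Santos to the population game venue mix: 0.457·163/240 + 0.543·373/960 = 0.521.

0.52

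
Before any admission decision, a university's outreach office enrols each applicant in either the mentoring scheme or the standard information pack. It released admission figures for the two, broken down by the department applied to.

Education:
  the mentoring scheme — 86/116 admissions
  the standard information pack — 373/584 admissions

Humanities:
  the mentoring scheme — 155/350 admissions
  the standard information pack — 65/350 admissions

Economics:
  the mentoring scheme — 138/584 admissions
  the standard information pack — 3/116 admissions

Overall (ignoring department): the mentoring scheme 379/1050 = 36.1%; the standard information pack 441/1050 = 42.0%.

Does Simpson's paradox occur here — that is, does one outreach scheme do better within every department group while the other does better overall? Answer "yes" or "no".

Within each department level (Education 74.1% vs 63.9%; Humanities 44.3% vs 18.6%; Economics 23.6% vs 2.6%), the mentoring scheme has the higher rate every time. Pooled: 36.1% vs 42.0% — the standard information pack has the higher rate overall. The two comparisons disagree.

yes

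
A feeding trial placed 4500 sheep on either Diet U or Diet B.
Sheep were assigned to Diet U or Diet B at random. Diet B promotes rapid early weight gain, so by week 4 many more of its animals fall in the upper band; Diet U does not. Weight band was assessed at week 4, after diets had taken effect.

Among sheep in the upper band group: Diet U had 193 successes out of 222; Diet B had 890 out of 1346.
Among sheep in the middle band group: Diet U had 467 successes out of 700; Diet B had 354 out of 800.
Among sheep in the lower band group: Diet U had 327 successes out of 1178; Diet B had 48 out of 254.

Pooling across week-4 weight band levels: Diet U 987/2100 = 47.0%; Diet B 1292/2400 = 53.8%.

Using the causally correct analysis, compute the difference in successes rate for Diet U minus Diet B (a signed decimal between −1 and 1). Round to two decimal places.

Week-4 weight band is recorded after the diet and is itself shifted by it — it sits on the causal path from diet to outcome. Conditioning on a mediator would strip out part of the effect we want; the pooled comparison gives the total causal effect.
The causal difference is the pooled difference: 0.470 − 0.538 = -0.068.

-0.07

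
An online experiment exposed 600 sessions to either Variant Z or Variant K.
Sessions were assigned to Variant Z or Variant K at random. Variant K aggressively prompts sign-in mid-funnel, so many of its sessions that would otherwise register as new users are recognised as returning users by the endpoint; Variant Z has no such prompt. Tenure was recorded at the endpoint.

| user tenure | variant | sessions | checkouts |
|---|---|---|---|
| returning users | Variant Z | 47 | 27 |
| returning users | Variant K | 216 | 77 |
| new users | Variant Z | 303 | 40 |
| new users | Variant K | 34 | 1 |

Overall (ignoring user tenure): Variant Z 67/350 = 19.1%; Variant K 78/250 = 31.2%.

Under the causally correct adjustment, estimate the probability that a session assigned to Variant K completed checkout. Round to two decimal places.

0.31

The user tenure-specific comparison favours Variant Z throughout, but the pooled figures favour Variant K. The question is whether to condition on user tenure.
Because the variant influences user tenure, user tenure is a post-treatment mediator, not a confounder. Stratifying on it would bias the estimate; the causal effect is the crude pooled difference.
So P(outcome | do(Variant K)) is just the pooled rate for Variant K: 78/250 = 0.312.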